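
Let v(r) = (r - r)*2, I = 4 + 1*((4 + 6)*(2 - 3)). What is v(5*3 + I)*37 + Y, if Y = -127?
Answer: -127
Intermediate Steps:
I = -6 (I = 4 + 1*(10*(-1)) = 4 + 1*(-10) = 4 - 10 = -6)
v(r) = 0 (v(r) = 0*2 = 0)
v(5*3 + I)*37 + Y = 0*37 - 127 = 0 - 127 = -127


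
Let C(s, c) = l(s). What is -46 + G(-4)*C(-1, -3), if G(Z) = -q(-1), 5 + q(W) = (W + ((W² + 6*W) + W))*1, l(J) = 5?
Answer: 14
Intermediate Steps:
C(s, c) = 5
q(W) = -5 + W² + 8*W (q(W) = -5 + (W + ((W² + 6*W) + W))*1 = -5 + (W + (W² + 7*W))*1 = -5 + (W² + 8*W)*1 = -5 + (W² + 8*W) = -5 + W² + 8*W)
G(Z) = 12 (G(Z) = -(-5 + (-1)² + 8*(-1)) = -(-5 + 1 - 8) = -1*(-12) = 12)
-46 + G(-4)*C(-1, -3) = -46 + 12*5 = -46 + 60 = 14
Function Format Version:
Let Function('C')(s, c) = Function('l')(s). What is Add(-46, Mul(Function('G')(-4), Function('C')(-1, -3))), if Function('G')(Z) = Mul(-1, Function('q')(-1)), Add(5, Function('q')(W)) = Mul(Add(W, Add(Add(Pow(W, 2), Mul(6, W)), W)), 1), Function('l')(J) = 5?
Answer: 14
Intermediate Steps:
Function('C')(s, c) = 5
Function('q')(W) = Add(-5, Pow(W, 2), Mul(8, W)) (Function('q')(W) = Add(-5, Mul(Add(W, Add(Add(Pow(W, 2), Mul(6, W)), W)), 1)) = Add(-5, Mul(Add(W, Add(Pow(W, 2), Mul(7, W))), 1)) = Add(-5, Mul(Add(Pow(W, 2), Mul(8, W)), 1)) = Add(-5, Add(Pow(W, 2), Mul(8, W))) = Add(-5, Pow(W, 2), Mul(8, W)))
Function('G')(Z) = 12 (Function('G')(Z) = Mul(-1, Add(-5, Pow(-1, 2), Mul(8, -1))) = Mul(-1, Add(-5, 1, -8)) = Mul(-1, -12) = 12)
Add(-46, Mul(Function('G')(-4), Function('C')(-1, -3))) = Add(-46, Mul(12, 5)) = Add(-46, 60) = 14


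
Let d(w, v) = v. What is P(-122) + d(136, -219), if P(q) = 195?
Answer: -24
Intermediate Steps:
P(-122) + d(136, -219) = 195 - 219 = -24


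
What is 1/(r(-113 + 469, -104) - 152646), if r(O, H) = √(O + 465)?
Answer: -152646/23300800495 - √821/23300800495 ≈ -6.5523e-6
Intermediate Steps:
r(O, H) = √(465 + O)
1/(r(-113 + 469, -104) - 152646) = 1/(√(465 + (-113 + 469)) - 152646) = 1/(√(465 + 356) - 152646) = 1/(√821 - 152646) = 1/(-152646 + √821)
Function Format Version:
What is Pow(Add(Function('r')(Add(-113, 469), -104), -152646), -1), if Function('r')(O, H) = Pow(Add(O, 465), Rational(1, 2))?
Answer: Add(Rational(-152646, 23300800495), Mul(Rational(-1, 23300800495), Pow(821, Rational(1, 2)))) ≈ -6.5523e-6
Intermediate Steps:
Function('r')(O, H) = Pow(Add(465, O), Rational(1, 2))
Pow(Add(Function('r')(Add(-113, 469), -104), -152646), -1) = Pow(Add(Pow(Add(465, Add(-113, 469)), Rational(1, 2)), -152646), -1) = Pow(Add(Pow(Add(465, 356), Rational(1, 2)), -152646), -1) = Pow(Add(Pow(821, Rational(1, 2)), -152646), -1) = Pow(Add(-152646, Pow(821, Rational(1, 2))), -1)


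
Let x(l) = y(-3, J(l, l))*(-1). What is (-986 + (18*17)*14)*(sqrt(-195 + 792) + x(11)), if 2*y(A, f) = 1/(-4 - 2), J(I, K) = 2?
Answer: 1649/6 + 3298*sqrt(597) ≈ 80857.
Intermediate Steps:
y(A, f) = -1/12 (y(A, f) = 1/(2*(-4 - 2)) = (1/2)/(-6) = (1/2)*(-1/6) = -1/12)
x(l) = 1/12 (x(l) = -1/12*(-1) = 1/12)
(-986 + (18*17)*14)*(sqrt(-195 + 792) + x(11)) = (-986 + (18*17)*14)*(sqrt(-195 + 792) + 1/12) = (-986 + 306*14)*(sqrt(597) + 1/12) = (-986 + 4284)*(1/12 + sqrt(597)) = 3298*(1/12 + sqrt(597)) = 1649/6 + 3298*sqrt(597)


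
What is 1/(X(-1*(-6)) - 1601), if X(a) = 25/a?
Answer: -6/9581 ≈ -0.00062624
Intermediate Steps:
1/(X(-1*(-6)) - 1601) = 1/(25/((-1*(-6))) - 1601) = 1/(25/6 - 1601) = 1/(-9581/6) = -6/9581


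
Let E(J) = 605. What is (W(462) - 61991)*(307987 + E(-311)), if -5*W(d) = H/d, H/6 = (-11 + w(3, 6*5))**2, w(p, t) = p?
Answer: -7365041518608/385 ≈ -1.9130e+10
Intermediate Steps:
H = 384 (H = 6*(-11 + 3)**2 = 6*(-8)**2 = 6*64 = 384)
W(d) = -384/(5*d)
(W(462) - 61991)*(307987 + E(-311)) = (-384/5/462 - 61991)*(307987 + 605) = (-384/5*1/462 - 61991)*308592 = (-64/385 - 61991)*308592 = -23866599/385*308592 = -7365041518608/385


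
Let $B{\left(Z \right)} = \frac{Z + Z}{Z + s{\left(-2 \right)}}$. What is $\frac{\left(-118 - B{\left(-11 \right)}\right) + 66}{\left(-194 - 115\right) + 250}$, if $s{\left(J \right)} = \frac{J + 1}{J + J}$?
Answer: $\frac{2324}{2537} \approx 0.91604$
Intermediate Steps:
$s{\left(J \right)} = \frac{1 + J}{2 J}$
$B{\left(Z \right)} = \frac{2 Z}{\frac{1}{4} + Z}$ ($B{\left(Z \right)} = \frac{Z + Z}{Z + \frac{1 - 2}{2 \left(-2\right)}} = \frac{2 Z}{Z + \frac{1}{2} \left(- \frac{1}{2}\right) \left(-1\right)} = \frac{2 Z}{Z + \frac{1}{4}} = \frac{2 Z}{\frac{1}{4} + Z}$)
$\frac{\left(-118 - B{\left(-11 \right)}\right) + 66}{\left(-194 - 115\right) + 250} = \frac{\left(-118 - 8 \left(-11\right) \frac{1}{1 + 4 \left(-11\right)}\right) + 66}{\left(-194 - 115\right) + 250} = \frac{\left(-118 - 8 \left(-11\right) \frac{1}{1 - 44}\right) + 66}{\left(-194 - 115\right) + 250} = \frac{\left(-118 - 8 \left(-11\right) \frac{1}{-43}\right) + 66}{-309 + 250} = \frac{\left(-118 - 8 \left(-11\right) \left(- \frac{1}{43}\right)\right) + 66}{-59} = \left(\left(-118 - \frac{88}{43}\right) + 66\right) \left(- \frac{1}{59}\right) = \left(- \frac{5162}{43} + 66\right) \left(- \frac{1}{59}\right) = \left(- \frac{2324}{43}\right) \left(- \frac{1}{59}\right) = \frac{2324}{2537}$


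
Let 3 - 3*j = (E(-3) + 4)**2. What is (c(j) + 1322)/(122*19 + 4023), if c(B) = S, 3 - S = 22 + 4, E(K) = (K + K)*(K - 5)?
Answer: 1299/6341 ≈ 0.20486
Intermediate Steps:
E(K) = 2*K*(-5 + K) (E(K) = (2*K)*(-5 + K) = 2*K*(-5 + K))
S = -23 (S = 3 - (22 + 4) = 3 - 1*26 = 3 - 26 = -23)
j = -2701/3 (j = 1 - (2*(-3)*(-5 - 3) + 4)**2/3 = 1 - (2*(-3)*(-8) + 4)**2/3 = 1 - (48 + 4)**2/3 = 1 - 1/3*52**2 = 1 - 1/3*2704 = 1 - 2704/3 = -2701/3 ≈ -900.33)
c(B) = -23
(c(j) + 1322)/(122*19 + 4023) = (-23 + 1322)/(122*19 + 4023) = 1299/(2318 + 4023) = 1299/6341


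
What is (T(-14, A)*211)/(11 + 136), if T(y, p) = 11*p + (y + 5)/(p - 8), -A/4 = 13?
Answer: -2413207/2940 ≈ -820.82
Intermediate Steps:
A = -52 (A = -4*13 = -52)
T(y, p) = 11*p + (5 + y)/(-8 + p)
(T(-14, A)*211)/(11 + 136) = (((5 - 14 - 88*(-52) + 11*(-52)²)/(-8 - 52))*211)/(11 + 136) = (((5 - 14 + 4576 + 11*2704)/(-60))*211)/147 = (-(5 - 14 + 4576 + 29744)/60*211)*(1/147) = (-1/60*34311*211)*(1/147) = -11437/20*211*(1/147) = -2413207/20*1/147 = -2413207/2940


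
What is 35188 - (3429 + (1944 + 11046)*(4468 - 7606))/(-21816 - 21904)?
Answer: 1497660169/43720 ≈ 34256.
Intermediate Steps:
35188 - (3429 + (1944 + 11046)*(4468 - 7606))/(-21816 - 21904) = 35188 - (3429 + 12990*(-3138))/(-43720) = 35188 - (3429 - 40762620)*(-1)/43720 = 35188 - (-40759191)*(-1)/43720 = 35188 - 1*40759191/43720 = 35188 - 40759191/43720 = 1497660169/43720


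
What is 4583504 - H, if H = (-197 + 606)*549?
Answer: 4358963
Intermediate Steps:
H = 224541 (H = 409*549 = 224541)
4583504 - H = 4583504 - 1*224541 = 4583504 - 224541 = 4358963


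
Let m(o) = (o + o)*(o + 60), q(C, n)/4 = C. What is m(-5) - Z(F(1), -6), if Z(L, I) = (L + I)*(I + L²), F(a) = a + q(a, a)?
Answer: -531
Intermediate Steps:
q(C, n) = 4*C
F(a) = 5*a (F(a) = a + 4*a = 5*a)
Z(L, I) = (I + L)*(I + L²)
m(o) = 2*o*(60 + o) (m(o) = (2*o)*(60 + o) = 2*o*(60 + o))
m(-5) - Z(F(1), -6) = 2*(-5)*(60 - 5) - ((-6)² + (5*1)³ - 30 - 6*(5*1)²) = 2*(-5)*55 - (36 + 5³ - 6*5 - 6*5²) = -550 - (36 + 125 - 30 - 6*25) = -550 - (36 + 125 - 30 - 150) = -550 - 1*(-19) = -550 + 19 = -531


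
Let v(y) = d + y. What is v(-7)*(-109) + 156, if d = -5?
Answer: 1464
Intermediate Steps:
v(y) = -5 + y
v(-7)*(-109) + 156 = (-5 - 7)*(-109) + 156 = -12*(-109) + 156 = 1308 + 156 = 1464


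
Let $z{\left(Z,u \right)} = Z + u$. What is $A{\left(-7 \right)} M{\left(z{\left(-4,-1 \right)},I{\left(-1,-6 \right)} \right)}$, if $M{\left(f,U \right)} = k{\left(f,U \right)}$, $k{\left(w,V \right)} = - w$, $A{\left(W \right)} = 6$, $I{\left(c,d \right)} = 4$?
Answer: $30$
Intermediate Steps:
$M{\left(f,U \right)} = - f$
$A{\left(-7 \right)} M{\left(z{\left(-4,-1 \right)},I{\left(-1,-6 \right)} \right)} = 6 \left(- (-4 - 1)\right) = 6 \left(\left(-1\right) \left(-5\right)\right) = 6 \cdot 5 = 30$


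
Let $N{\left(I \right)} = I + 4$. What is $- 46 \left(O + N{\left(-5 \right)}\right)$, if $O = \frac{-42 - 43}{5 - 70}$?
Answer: $- \frac{184}{13} \approx -14.154$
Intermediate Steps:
$O = \frac{17}{13}$ ($O = - \frac{85}{-65} = \left(-85\right) \left(- \frac{1}{65}\right) = \frac{17}{13} \approx 1.3077$)
$N{\left(I \right)} = 4 + I$
$- 46 \left(O + N{\left(-5 \right)}\right) = - 46 \left(\frac{17}{13} + \left(4 - 5\right)\right) = - 46 \left(\frac{17}{13} - 1\right) = \left(-46\right) \frac{4}{13} = - \frac{184}{13}$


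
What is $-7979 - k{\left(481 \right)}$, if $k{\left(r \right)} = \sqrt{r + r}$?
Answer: $-7979 - \sqrt{962} \approx -8010.0$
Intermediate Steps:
$k{\left(r \right)} = \sqrt{2} \sqrt{r}$ ($k{\left(r \right)} = \sqrt{2 r} = \sqrt{2} \sqrt{r}$)
$-7979 - k{\left(481 \right)} = -7979 - \sqrt{2} \sqrt{481} = -7979 - \sqrt{962}$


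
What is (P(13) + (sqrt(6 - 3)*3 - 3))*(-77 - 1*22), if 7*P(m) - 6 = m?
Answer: 198/7 - 297*sqrt(3) ≈ -486.13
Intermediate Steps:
P(m) = 6/7 + m/7
(P(13) + (sqrt(6 - 3)*3 - 3))*(-77 - 1*22) = ((6/7 + (1/7)*13) + (sqrt(6 - 3)*3 - 3))*(-77 - 1*22) = ((6/7 + 13/7) + (sqrt(3)*3 - 3))*(-77 - 22) = (19/7 + (3*sqrt(3) - 3))*(-99) = (19/7 + (-3 + 3*sqrt(3)))*(-99) = (-2/7 + 3*sqrt(3))*(-99) = 198/7 - 297*sqrt(3)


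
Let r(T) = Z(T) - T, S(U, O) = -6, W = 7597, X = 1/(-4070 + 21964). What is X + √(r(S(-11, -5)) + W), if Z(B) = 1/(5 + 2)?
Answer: 1/17894 + √372554/7 ≈ 87.196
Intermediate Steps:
X = 1/17894 ≈ 5.5885e-5
Z(B) = ⅐ (Z(B) = 1/7 = ⅐)
r(T) = ⅐ - T
X + √(r(S(-11, -5)) + W) = 1/17894 + √((⅐ - 1*(-6)) + 7597) = 1/17894 + √((⅐ + 6) + 7597) = 1/17894 + √(43/7 + 7597) = 1/17894 + √(53222/7) = 1/17894 + √372554/7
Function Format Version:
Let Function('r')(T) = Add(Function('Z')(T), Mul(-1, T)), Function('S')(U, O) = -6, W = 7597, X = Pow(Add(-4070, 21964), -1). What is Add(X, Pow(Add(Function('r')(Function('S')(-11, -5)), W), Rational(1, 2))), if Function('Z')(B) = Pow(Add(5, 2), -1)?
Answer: Add(Rational(1, 17894), Mul(Rational(1, 7), Pow(372554, Rational(1, 2)))) ≈ 87.196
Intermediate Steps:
X = Rational(1, 17894) (X = Pow(17894, -1) = Rational(1, 17894) ≈ 5.5885e-5)
Function('Z')(B) = Rational(1, 7) (Function('Z')(B) = Pow(7, -1) = Rational(1, 7))
Function('r')(T) = Add(Rational(1, 7), Mul(-1, T))
Add(X, Pow(Add(Function('r')(Function('S')(-11, -5)), W), Rational(1, 2))) = Add(Rational(1, 17894), Pow(Add(Add(Rational(1, 7), Mul(-1, -6)), 7597), Rational(1, 2))) = Add(Rational(1, 17894), Pow(Add(Add(Rational(1, 7), 6), 7597), Rational(1, 2))) = Add(Rational(1, 17894), Pow(Add(Rational(43, 7), 7597), Rational(1, 2))) = Add(Rational(1, 17894), Pow(Rational(53222, 7), Rational(1, 2))) = Add(Rational(1, 17894), Mul(Rational(1, 7), Pow(372554, Rational(1, 2))))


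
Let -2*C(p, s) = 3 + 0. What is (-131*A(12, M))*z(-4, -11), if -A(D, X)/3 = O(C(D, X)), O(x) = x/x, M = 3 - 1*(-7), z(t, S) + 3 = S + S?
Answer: -9825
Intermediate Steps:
C(p, s) = -3/2 (C(p, s) = -(3 + 0)/2 = -½*3 = -3/2)
z(t, S) = -3 + 2*S (z(t, S) = -3 + (S + S) = -3 + 2*S)
M = 10 (M = 3 + 7 = 10)
O(x) = 1
A(D, X) = -3 (A(D, X) = -3*1 = -3)
(-131*A(12, M))*z(-4, -11) = (-131*(-3))*(-3 + 2*(-11)) = 393*(-3 - 22) = 393*(-25) = -9825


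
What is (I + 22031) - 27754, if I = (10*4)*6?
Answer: -5483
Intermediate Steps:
I = 240 (I = 40*6 = 240)
(I + 22031) - 27754 = (240 + 22031) - 27754 = 22271 - 27754 = -5483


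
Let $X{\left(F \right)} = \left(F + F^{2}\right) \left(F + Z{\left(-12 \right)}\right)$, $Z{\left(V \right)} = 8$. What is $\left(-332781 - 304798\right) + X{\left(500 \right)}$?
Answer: $126616421$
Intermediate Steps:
$X{\left(F \right)} = \left(8 + F\right) \left(F + F^{2}\right)$ ($X{\left(F \right)} = \left(F + F^{2}\right) \left(F + 8\right) = \left(F + F^{2}\right) \left(8 + F\right) = \left(8 + F\right) \left(F + F^{2}\right)$)
$\left(-332781 - 304798\right) + X{\left(500 \right)} = \left(-332781 - 304798\right) + 500 \left(8 + 500^{2} + 9 \cdot 500\right) = -637579 + 500 \left(8 + 250000 + 4500\right) = -637579 + 500 \cdot 254508 = -637579 + 127254000 = 126616421$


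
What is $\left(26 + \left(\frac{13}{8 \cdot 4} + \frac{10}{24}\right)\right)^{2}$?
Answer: $\frac{6630625}{9216} \approx 719.47$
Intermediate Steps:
$\left(26 + \left(\frac{13}{8 \cdot 4} + \frac{10}{24}\right)\right)^{2} = \left(26 + \left(\frac{13}{32} + 10 \cdot \frac{1}{24}\right)\right)^{2} = \left(26 + \left(13 \cdot \frac{1}{32} + \frac{5}{12}\right)\right)^{2} = \left(26 + \left(\frac{13}{32} + \frac{5}{12}\right)\right)^{2} = \left(26 + \frac{79}{96}\right)^{2} = \left(\frac{2575}{96}\right)^{2} = \frac{6630625}{9216}$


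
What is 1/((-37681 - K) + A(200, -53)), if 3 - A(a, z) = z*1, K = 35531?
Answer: -1/73156 ≈ -1.3669e-5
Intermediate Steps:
A(a, z) = 3 - z
1/((-37681 - K) + A(200, -53)) = 1/((-37681 - 1*35531) + (3 - 1*(-53))) = 1/((-37681 - 35531) + (3 + 53)) = 1/(-73212 + 56) = 1/(-73156) = -1/73156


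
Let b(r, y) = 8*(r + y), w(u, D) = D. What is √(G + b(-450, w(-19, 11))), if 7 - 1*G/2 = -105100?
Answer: √206702 ≈ 454.65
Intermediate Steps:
G = 210214 (G = 14 - 2*(-105100) = 14 + 210200 = 210214)
b(r, y) = 8*r + 8*y
√(G + b(-450, w(-19, 11))) = √(210214 + (8*(-450) + 8*11)) = √(210214 + (-3600 + 88)) = √(210214 - 3512) = √206702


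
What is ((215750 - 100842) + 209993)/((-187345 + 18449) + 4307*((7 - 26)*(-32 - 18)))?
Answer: 324901/3922754 ≈ 0.082825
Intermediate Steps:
((215750 - 100842) + 209993)/((-187345 + 18449) + 4307*((7 - 26)*(-32 - 18))) = (114908 + 209993)/(-168896 + 4307*(-19*(-50))) = 324901/(-168896 + 4307*950) = 324901/(-168896 + 4091650) = 324901/3922754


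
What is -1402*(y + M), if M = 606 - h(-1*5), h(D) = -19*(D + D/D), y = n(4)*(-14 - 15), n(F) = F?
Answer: -580428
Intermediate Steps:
y = -116 (y = 4*(-14 - 15) = 4*(-29) = -116)
h(D) = -19 - 19*D (h(D) = -19*(D + 1) = -19*(1 + D) = -19 - 19*D)
M = 530 (M = 606 - (-19 - (-19)*5) = 606 - (-19 - 19*(-5)) = 606 - (-19 + 95) = 606 - 1*76 = 606 - 76 = 530)
-1402*(y + M) = -1402*(-116 + 530) = -1402*414 = -580428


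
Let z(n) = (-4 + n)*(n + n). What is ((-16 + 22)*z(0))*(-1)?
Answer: 0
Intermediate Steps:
z(n) = 2*n*(-4 + n) (z(n) = (-4 + n)*(2*n) = 2*n*(-4 + n))
((-16 + 22)*z(0))*(-1) = ((-16 + 22)*(2*0*(-4 + 0)))*(-1) = (6*(2*0*(-4)))*(-1) = (6*0)*(-1) = 0*(-1) = 0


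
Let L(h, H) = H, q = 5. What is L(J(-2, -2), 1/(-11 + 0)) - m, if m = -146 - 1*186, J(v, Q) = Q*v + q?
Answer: 3651/11 ≈ 331.91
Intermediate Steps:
J(v, Q) = 5 + Q*v (J(v, Q) = Q*v + 5 = 5 + Q*v)
m = -332 (m = -146 - 186 = -332)
L(J(-2, -2), 1/(-11 + 0)) - m = 1/(-11 + 0) - 1*(-332) = 1/(-11) + 332 = -1/11 + 332 = 3651/11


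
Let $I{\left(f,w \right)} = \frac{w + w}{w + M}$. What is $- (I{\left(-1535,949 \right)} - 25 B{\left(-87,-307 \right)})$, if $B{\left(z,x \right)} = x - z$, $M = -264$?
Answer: $- \frac{3769398}{685} \approx -5502.8$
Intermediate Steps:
$I{\left(f,w \right)} = \frac{2 w}{-264 + w}$ ($I{\left(f,w \right)} = \frac{w + w}{w - 264} = \frac{2 w}{-264 + w}$)
$- (I{\left(-1535,949 \right)} - 25 B{\left(-87,-307 \right)}) = - (2 \cdot 949 \frac{1}{-264 + 949} - 25 \left(-307 - -87\right)) = - (2 \cdot 949 \cdot \frac{1}{685} - 25 \left(-307 + 87\right)) = - (2 \cdot 949 \cdot \frac{1}{685} - 25 \left(-220\right)) = - (\frac{1898}{685} - -5500) = - (\frac{1898}{685} + 5500) = \left(-1\right) \frac{3769398}{685} = - \frac{3769398}{685}$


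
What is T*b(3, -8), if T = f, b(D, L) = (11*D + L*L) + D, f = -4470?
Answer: -447000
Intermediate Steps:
b(D, L) = L² + 12*D (b(D, L) = (11*D + L²) + D = (L² + 11*D) + D = L² + 12*D)
T = -4470
T*b(3, -8) = -4470*((-8)² + 12*3) = -4470*(64 + 36) = -4470*100 = -447000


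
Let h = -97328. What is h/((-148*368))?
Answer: 6083/3404 ≈ 1.7870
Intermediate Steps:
h/((-148*368)) = -97328/((-148*368)) = -97328/(-54464) = -97328*(-1/54464) = 6083/3404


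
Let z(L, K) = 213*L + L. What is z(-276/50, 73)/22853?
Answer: -29532/571325 ≈ -0.051690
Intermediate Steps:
z(L, K) = 214*L
z(-276/50, 73)/22853 = (214*(-276/50))/22853 = (214*(-276*1/50))*(1/22853) = (214*(-138/25))*(1/22853) = -29532/25*1/22853 = -29532/571325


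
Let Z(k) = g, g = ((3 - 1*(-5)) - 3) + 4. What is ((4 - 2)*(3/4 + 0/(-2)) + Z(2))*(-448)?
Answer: -4704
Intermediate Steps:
g = 9 (g = ((3 + 5) - 3) + 4 = (8 - 3) + 4 = 5 + 4 = 9)
Z(k) = 9
((4 - 2)*(3/4 + 0/(-2)) + Z(2))*(-448) = ((4 - 2)*(3/4 + 0/(-2)) + 9)*(-448) = (2*(3*(1/4) + 0*(-1/2)) + 9)*(-448) = (2*(3/4 + 0) + 9)*(-448) = (2*(3/4) + 9)*(-448) = (3/2 + 9)*(-448) = (21/2)*(-448) = -4704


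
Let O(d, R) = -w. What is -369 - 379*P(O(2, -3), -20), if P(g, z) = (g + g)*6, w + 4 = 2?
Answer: -9465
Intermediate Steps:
w = -2 (w = -4 + 2 = -2)
O(d, R) = 2 (O(d, R) = -1*(-2) = 2)
P(g, z) = 12*g (P(g, z) = (2*g)*6 = 12*g)
-369 - 379*P(O(2, -3), -20) = -369 - 4548*2 = -369 - 379*24 = -369 - 9096 = -9465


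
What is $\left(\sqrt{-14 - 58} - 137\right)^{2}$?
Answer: $18697 - 1644 i \sqrt{2} \approx 18697.0 - 2325.0 i$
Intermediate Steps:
$\left(\sqrt{-14 - 58} - 137\right)^{2} = \left(\sqrt{-72} - 137\right)^{2} = \left(6 i \sqrt{2} - 137\right)^{2} = \left(-137 + 6 i \sqrt{2}\right)^{2}$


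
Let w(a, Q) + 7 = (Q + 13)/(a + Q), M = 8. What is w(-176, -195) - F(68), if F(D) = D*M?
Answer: -29177/53 ≈ -550.51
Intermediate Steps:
w(a, Q) = -7 + (13 + Q)/(Q + a) (w(a, Q) = -7 + (Q + 13)/(a + Q) = -7 + (13 + Q)/(Q + a))
F(D) = 8*D (F(D) = D*8 = 8*D)
w(-176, -195) - F(68) = (13 - 7*(-176) - 6*(-195))/(-195 - 176) - 8*68 = (13 + 1232 + 1170)/(-371) - 1*544 = -1/371*2415 - 544 = -345/53 - 544 = -29177/53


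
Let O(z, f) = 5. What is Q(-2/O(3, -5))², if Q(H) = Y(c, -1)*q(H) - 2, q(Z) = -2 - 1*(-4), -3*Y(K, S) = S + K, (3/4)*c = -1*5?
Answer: 784/81 ≈ 9.6790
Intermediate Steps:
c = -20/3 (c = 4*(-1*5)/3 = (4/3)*(-5) = -20/3 ≈ -6.6667)
Y(K, S) = -K/3 - S/3 (Y(K, S) = -(S + K)/3 = -(K + S)/3 = -K/3 - S/3)
q(Z) = 2 (q(Z) = -2 + 4 = 2)
Q(H) = 28/9 (Q(H) = (-⅓*(-20/3) - ⅓*(-1))*2 - 2 = (20/9 + ⅓)*2 - 2 = (23/9)*2 - 2 = 46/9 - 2 = 28/9)
Q(-2/O(3, -5))² = (28/9)² = 784/81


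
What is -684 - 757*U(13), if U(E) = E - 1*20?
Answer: 4615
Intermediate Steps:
U(E) = -20 + E (U(E) = E - 20 = -20 + E)
-684 - 757*U(13) = -684 - 757*(-20 + 13) = -684 - 757*(-7) = -684 + 5299 = 4615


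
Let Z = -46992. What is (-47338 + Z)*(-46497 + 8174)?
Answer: 3615008590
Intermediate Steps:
(-47338 + Z)*(-46497 + 8174) = (-47338 - 46992)*(-46497 + 8174) = -94330*(-38323) = 3615008590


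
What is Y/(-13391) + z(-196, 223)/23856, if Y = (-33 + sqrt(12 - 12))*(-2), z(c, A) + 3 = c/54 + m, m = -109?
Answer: -6022721/616093128 ≈ -0.0097757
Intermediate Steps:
z(c, A) = -112 + c/54 (z(c, A) = -3 + (c/54 - 109) = -3 + (-109 + c/54) = -112 + c/54)
Y = 66 (Y = (-33 + sqrt(0))*(-2) = (-33 + 0)*(-2) = -33*(-2) = 66)
Y/(-13391) + z(-196, 223)/23856 = 66/(-13391) + (-112 + (1/54)*(-196))/23856 = 66*(-1/13391) + (-112 - 98/27)*(1/23856) = -66/13391 - 3122/27*1/23856 = -66/13391 - 223/46008 = -6022721/616093128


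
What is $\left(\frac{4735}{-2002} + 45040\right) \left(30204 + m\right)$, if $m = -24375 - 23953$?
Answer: $- \frac{817078356390}{1001} \approx -8.1626 \cdot 10^{8}$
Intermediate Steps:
$m = -48328$
$\left(\frac{4735}{-2002} + 45040\right) \left(30204 + m\right) = \left(\frac{4735}{-2002} + 45040\right) \left(30204 - 48328\right) = \left(4735 \left(- \frac{1}{2002}\right) + 45040\right) \left(-18124\right) = \left(- \frac{4735}{2002} + 45040\right) \left(-18124\right) = \frac{90165345}{2002} \left(-18124\right) = - \frac{817078356390}{1001}$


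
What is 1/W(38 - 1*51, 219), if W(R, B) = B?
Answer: 1/219 ≈ 0.0045662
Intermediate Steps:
1/W(38 - 1*51, 219) = 1/219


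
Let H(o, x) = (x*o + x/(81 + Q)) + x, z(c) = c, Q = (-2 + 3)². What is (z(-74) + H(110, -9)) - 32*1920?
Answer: -5126075/82 ≈ -62513.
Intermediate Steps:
Q = 1 (Q = 1² = 1)
H(o, x) = 83*x/82 + o*x (H(o, x) = (x*o + x/(81 + 1)) + x = (o*x + x/82) + x = (x/82 + o*x) + x = 83*x/82 + o*x)
(z(-74) + H(110, -9)) - 32*1920 = (-74 + (1/82)*(-9)*(83 + 82*110)) - 32*1920 = (-74 + (1/82)*(-9)*(83 + 9020)) - 1*61440 = (-74 + (1/82)*(-9)*9103) - 61440 = (-74 - 81927/82) - 61440 = -87995/82 - 61440 = -5126075/82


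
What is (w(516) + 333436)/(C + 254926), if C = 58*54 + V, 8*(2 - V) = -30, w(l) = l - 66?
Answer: 190792/147465 ≈ 1.2938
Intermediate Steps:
w(l) = -66 + l
V = 23/4 (V = 2 - ⅛*(-30) = 2 + 15/4 = 23/4 ≈ 5.7500)
C = 12551/4 (C = 58*54 + 23/4 = 3132 + 23/4 = 12551/4 ≈ 3137.8)
(w(516) + 333436)/(C + 254926) = ((-66 + 516) + 333436)/(12551/4 + 254926) = (450 + 333436)/(1032255/4) = 333886*(4/1032255) = 190792/147465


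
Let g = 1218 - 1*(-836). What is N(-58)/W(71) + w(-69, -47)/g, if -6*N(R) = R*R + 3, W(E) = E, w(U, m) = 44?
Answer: -3448537/437502 ≈ -7.8823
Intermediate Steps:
g = 2054 (g = 1218 + 836 = 2054)
N(R) = -½ - R²/6 (N(R) = -(R*R + 3)/6 = -(R² + 3)/6 = -(3 + R²)/6 = -½ - R²/6)
N(-58)/W(71) + w(-69, -47)/g = (-½ - ⅙*(-58)²)/71 + 44/2054 = (-½ - ⅙*3364)*(1/71) + 44*(1/2054) = (-½ - 1682/3)*(1/71) + 22/1027 = -3367/6*1/71 + 22/1027 = -3367/426 + 22/1027 = -3448537/437502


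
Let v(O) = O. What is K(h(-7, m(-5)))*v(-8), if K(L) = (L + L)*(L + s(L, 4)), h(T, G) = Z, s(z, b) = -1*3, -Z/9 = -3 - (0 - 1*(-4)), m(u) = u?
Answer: -60480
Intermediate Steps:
Z = 63 (Z = -9*(-3 - (0 - 1*(-4))) = -9*(-3 - (0 + 4)) = -9*(-3 - 1*4) = -9*(-3 - 4) = -9*(-7) = 63)
s(z, b) = -3
h(T, G) = 63
K(L) = 2*L*(-3 + L) (K(L) = (L + L)*(L - 3) = (2*L)*(-3 + L) = 2*L*(-3 + L))
K(h(-7, m(-5)))*v(-8) = (2*63*(-3 + 63))*(-8) = (2*63*60)*(-8) = 7560*(-8) = -60480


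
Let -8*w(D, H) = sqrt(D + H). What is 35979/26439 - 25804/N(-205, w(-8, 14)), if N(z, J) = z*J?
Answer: 11993/8813 - 103216*sqrt(6)/615 ≈ -409.74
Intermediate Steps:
w(D, H) = -sqrt(D + H)/8
N(z, J) = J*z
35979/26439 - 25804/N(-205, w(-8, 14)) = 35979/26439 - 25804*8/(205*sqrt(-8 + 14)) = 35979*(1/26439) - 25804*4*sqrt(6)/615 = 11993/8813 - 25804*4*sqrt(6)/615 = 11993/8813 - 103216*sqrt(6)/615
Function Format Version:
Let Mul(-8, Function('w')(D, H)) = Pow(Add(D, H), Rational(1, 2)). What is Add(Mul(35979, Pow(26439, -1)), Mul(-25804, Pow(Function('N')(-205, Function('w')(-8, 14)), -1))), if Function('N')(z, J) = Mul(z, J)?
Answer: Add(Rational(11993, 8813), Mul(Rational(-103216, 615), Pow(6, Rational(1, 2)))) ≈ -409.74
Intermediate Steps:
Function('w')(D, H) = Mul(Rational(-1, 8), Pow(Add(D, H), Rational(1, 2)))
Function('N')(z, J) = Mul(J, z)
Add(Mul(35979, Pow(26439, -1)), Mul(-25804, Pow(Function('N')(-205, Function('w')(-8, 14)), -1))) = Add(Mul(35979, Pow(26439, -1)), Mul(-25804, Pow(Mul(Mul(Rational(-1, 8), Pow(Add(-8, 14), Rational(1, 2))), -205), -1))) = Add(Mul(35979, Rational(1, 26439)), Mul(-25804, Pow(Mul(Mul(Rational(-1, 8), Pow(6, Rational(1, 2))), -205), -1))) = Add(Rational(11993, 8813), Mul(-25804, Pow(Mul(Rational(205, 8), Pow(6, Rational(1, 2))), -1))) = Add(Rational(11993, 8813), Mul(-25804, Mul(Rational(4, 615), Pow(6, Rational(1, 2))))) = Add(Rational(11993, 8813), Mul(Rational(-103216, 615), Pow(6, Rational(1, 2))))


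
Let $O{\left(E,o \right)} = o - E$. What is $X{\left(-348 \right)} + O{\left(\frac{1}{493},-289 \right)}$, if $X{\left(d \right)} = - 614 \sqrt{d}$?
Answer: $- \frac{142478}{493} - 1228 i \sqrt{87} \approx -289.0 - 11454.0 i$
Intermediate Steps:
$X{\left(-348 \right)} + O{\left(\frac{1}{493},-289 \right)} = - 614 \sqrt{-348} - \frac{142478}{493} = - 614 \cdot 2 i \sqrt{87} - \frac{142478}{493} = - 1228 i \sqrt{87} - \frac{142478}{493} = - \frac{142478}{493} - 1228 i \sqrt{87}$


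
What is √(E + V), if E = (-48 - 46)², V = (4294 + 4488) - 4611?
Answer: √13007 ≈ 114.05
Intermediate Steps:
V = 4171 (V = 8782 - 4611 = 4171)
E = 8836 (E = (-94)² = 8836)
√(E + V) = √(8836 + 4171) = √13007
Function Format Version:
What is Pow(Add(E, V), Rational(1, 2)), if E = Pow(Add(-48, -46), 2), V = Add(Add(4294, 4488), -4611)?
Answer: Pow(13007, Rational(1, 2)) ≈ 114.05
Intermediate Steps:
V = 4171 (V = Add(8782, -4611) = 4171)
E = 8836 (E = Pow(-94, 2) = 8836)
Pow(Add(E, V), Rational(1, 2)) = Pow(Add(8836, 4171), Rational(1, 2)) = Pow(13007, Rational(1, 2))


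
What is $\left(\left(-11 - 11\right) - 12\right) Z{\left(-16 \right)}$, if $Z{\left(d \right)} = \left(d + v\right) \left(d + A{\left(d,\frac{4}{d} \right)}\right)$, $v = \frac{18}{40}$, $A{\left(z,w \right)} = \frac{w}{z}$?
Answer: $- \frac{5408601}{640} \approx -8450.9$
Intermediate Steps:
$v = \frac{9}{20}$ ($v = 18 \cdot \frac{1}{40} = \frac{9}{20} \approx 0.45$)
$Z{\left(d \right)} = \left(\frac{9}{20} + d\right) \left(d + \frac{4}{d^{2}}\right)$ ($Z{\left(d \right)} = \left(d + \frac{9}{20}\right) \left(d + \frac{4 \frac{1}{d}}{d}\right) = \left(\frac{9}{20} + d\right) \left(d + \frac{4}{d^{2}}\right)$)
$\left(\left(-11 - 11\right) - 12\right) Z{\left(-16 \right)} = \left(\left(-11 - 11\right) - 12\right) \frac{36 + 80 \left(-16\right) + \left(-16\right)^{3} \left(9 + 20 \left(-16\right)\right)}{20 \cdot 256} = \left(-22 - 12\right) \frac{1}{20} \cdot \frac{1}{256} \left(36 - 1280 - 4096 \left(9 - 320\right)\right) = - 34 \cdot \frac{1}{20} \cdot \frac{1}{256} \left(36 - 1280 - -1273856\right) = - 34 \cdot \frac{1}{20} \cdot \frac{1}{256} \left(36 - 1280 + 1273856\right) = - 34 \cdot \frac{1}{20} \cdot \frac{1}{256} \cdot 1272612 = \left(-34\right) \frac{318153}{1280} = - \frac{5408601}{640}$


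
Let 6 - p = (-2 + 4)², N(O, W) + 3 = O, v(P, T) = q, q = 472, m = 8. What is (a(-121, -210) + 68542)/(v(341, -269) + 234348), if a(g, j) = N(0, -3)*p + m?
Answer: 17136/58705 ≈ 0.29190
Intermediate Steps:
v(P, T) = 472
N(O, W) = -3 + O
p = 2 (p = 6 - (-2 + 4)² = 6 - 1*2² = 6 - 1*4 = 6 - 4 = 2)
a(g, j) = 2 (a(g, j) = (-3 + 0)*2 + 8 = -3*2 + 8 = -6 + 8 = 2)
(a(-121, -210) + 68542)/(v(341, -269) + 234348) = (2 + 68542)/(472 + 234348) = 68544/234820 = 68544*(1/234820) = 17136/58705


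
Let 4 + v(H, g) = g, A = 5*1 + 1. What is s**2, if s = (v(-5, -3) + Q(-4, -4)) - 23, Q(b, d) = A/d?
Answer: 3969/4 ≈ 992.25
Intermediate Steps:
A = 6 (A = 5 + 1 = 6)
v(H, g) = -4 + g
Q(b, d) = 6/d
s = -63/2 (s = ((-4 - 3) + 6/(-4)) - 23 = (-7 + 6*(-1/4)) - 23 = (-7 - 3/2) - 23 = -17/2 - 23 = -63/2 ≈ -31.500)
s**2 = (-63/2)**2 = 3969/4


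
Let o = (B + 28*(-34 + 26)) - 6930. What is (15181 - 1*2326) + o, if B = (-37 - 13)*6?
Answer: 5401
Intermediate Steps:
B = -300 (B = -50*6 = -300)
o = -7454 (o = (-300 + 28*(-34 + 26)) - 6930 = (-300 + 28*(-8)) - 6930 = (-300 - 224) - 6930 = -524 - 6930 = -7454)
(15181 - 1*2326) + o = (15181 - 1*2326) - 7454 = (15181 - 2326) - 7454 = 12855 - 7454 = 5401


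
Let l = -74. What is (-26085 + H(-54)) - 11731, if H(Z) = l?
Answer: -37890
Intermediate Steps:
H(Z) = -74
(-26085 + H(-54)) - 11731 = (-26085 - 74) - 11731 = -26159 - 11731 = -37890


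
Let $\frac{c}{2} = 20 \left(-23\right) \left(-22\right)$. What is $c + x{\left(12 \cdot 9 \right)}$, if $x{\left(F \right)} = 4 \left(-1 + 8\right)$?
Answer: $20268$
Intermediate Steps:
$c = 20240$ ($c = 2 \cdot 20 \left(-23\right) \left(-22\right) = 2 \left(\left(-460\right) \left(-22\right)\right) = 2 \cdot 10120 = 20240$)
$x{\left(F \right)} = 28$ ($x{\left(F \right)} = 4 \cdot 7 = 28$)
$c + x{\left(12 \cdot 9 \right)} = 20240 + 28 = 20268$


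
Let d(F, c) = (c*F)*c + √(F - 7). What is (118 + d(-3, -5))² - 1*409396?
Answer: -407557 + 86*I*√10 ≈ -4.0756e+5 + 271.96*I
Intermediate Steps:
d(F, c) = √(-7 + F) + F*c² (d(F, c) = (F*c)*c + √(-7 + F) = F*c² + √(-7 + F) = √(-7 + F) + F*c²)
(118 + d(-3, -5))² - 1*409396 = (118 + (√(-7 - 3) - 3*(-5)²))² - 1*409396 = (118 + (√(-10) - 3*25))² - 409396 = (118 + (I*√10 - 75))² - 409396 = (118 + (-75 + I*√10))² - 409396 = (43 + I*√10)² - 409396 = -409396 + (43 + I*√10)²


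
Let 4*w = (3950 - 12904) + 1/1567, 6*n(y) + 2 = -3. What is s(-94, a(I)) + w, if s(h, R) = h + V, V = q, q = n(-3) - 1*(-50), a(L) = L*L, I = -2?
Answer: -42935797/18804 ≈ -2283.3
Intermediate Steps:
a(L) = L**2
n(y) = -5/6 (n(y) = -1/3 + (1/6)*(-3) = -1/3 - 1/2 = -5/6)
q = 295/6 (q = -5/6 - 1*(-50) = -5/6 + 50 = 295/6 ≈ 49.167)
V = 295/6 ≈ 49.167
s(h, R) = 295/6 + h (s(h, R) = h + 295/6 = 295/6 + h)
w = -14030917/6268 (w = ((3950 - 12904) + 1/1567)/4 = (-8954 + 1/1567)/4 = (1/4)*(-14030917/1567) = -14030917/6268 ≈ -2238.5)
s(-94, a(I)) + w = (295/6 - 94) - 14030917/6268 = -269/6 - 14030917/6268 = -42935797/18804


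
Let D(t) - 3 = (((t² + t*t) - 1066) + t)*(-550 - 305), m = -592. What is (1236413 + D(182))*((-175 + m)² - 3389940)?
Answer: 153109678026404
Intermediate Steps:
D(t) = 911433 - 1710*t² - 855*t (D(t) = 3 + (((t² + t*t) - 1066) + t)*(-550 - 305) = 3 + (((t² + t²) - 1066) + t)*(-855) = 3 + ((2*t² - 1066) + t)*(-855) = 3 + ((-1066 + 2*t²) + t)*(-855) = 3 + (-1066 + t + 2*t²)*(-855) = 3 + (911430 - 1710*t² - 855*t) = 911433 - 1710*t² - 855*t)
(1236413 + D(182))*((-175 + m)² - 3389940) = (1236413 + (911433 - 1710*182² - 855*182))*((-175 - 592)² - 3389940) = (1236413 + (911433 - 1710*33124 - 155610))*((-767)² - 3389940) = (1236413 + (911433 - 56642040 - 155610))*(588289 - 3389940) = (1236413 - 55886217)*(-2801651) = -54649804*(-2801651) = 153109678026404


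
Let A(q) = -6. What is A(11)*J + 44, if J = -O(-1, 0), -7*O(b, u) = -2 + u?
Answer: 320/7 ≈ 45.714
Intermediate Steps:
O(b, u) = 2/7 - u/7 (O(b, u) = -(-2 + u)/7 = 2/7 - u/7)
J = -2/7 (J = -(2/7 - ⅐*0) = -(2/7 + 0) = -1*2/7 = -2/7 ≈ -0.28571)
A(11)*J + 44 = -6*(-2/7) + 44 = 12/7 + 44 = 320/7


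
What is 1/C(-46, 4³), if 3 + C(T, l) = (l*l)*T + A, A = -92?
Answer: -1/188511 ≈ -5.3047e-6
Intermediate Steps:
C(T, l) = -95 + T*l² (C(T, l) = -3 + ((l*l)*T - 92) = -3 + (l²*T - 92) = -3 + (T*l² - 92) = -3 + (-92 + T*l²) = -95 + T*l²)
1/C(-46, 4³) = 1/(-95 - 46*(4³)²) = 1/(-95 - 46*64²) = 1/(-95 - 46*4096) = 1/(-95 - 188416) = 1/(-188511) = -1/188511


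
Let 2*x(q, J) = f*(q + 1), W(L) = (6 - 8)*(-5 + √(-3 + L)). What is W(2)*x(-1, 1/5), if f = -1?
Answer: 0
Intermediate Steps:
W(L) = 10 - 2*√(-3 + L) (W(L) = -2*(-5 + √(-3 + L)) = 10 - 2*√(-3 + L))
x(q, J) = -½ - q/2 (x(q, J) = (-(q + 1))/2 = (-(1 + q))/2 = (-1 - q)/2 = -½ - q/2)
W(2)*x(-1, 1/5) = (10 - 2*√(-3 + 2))*(-½ - ½*(-1)) = (10 - 2*I)*(-½ + ½) = (10 - 2*I)*0 = 0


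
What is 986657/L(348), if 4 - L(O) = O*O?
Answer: -140951/17300 ≈ -8.1475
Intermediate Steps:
L(O) = 4 - O² (L(O) = 4 - O*O = 4 - O²)
986657/L(348) = 986657/(4 - 1*348²) = 986657/(4 - 1*121104) = 986657/(4 - 121104) = 986657/(-121100) = 986657*(-1/121100) = -140951/17300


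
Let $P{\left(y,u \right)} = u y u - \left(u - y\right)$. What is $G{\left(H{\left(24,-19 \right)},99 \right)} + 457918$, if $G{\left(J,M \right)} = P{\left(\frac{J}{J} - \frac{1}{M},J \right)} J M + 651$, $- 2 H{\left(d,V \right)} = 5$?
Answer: $456174$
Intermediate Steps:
$H{\left(d,V \right)} = - \frac{5}{2}$ ($H{\left(d,V \right)} = \left(- \frac{1}{2}\right) 5 = - \frac{5}{2}$)
$P{\left(y,u \right)} = y - u + y u^{2}$ ($P{\left(y,u \right)} = y u^{2} - \left(u - y\right) = y - u + y u^{2}$)
$G{\left(J,M \right)} = 651 + J M \left(1 - J - \frac{1}{M} + J^{2} \left(1 - \frac{1}{M}\right)\right)$ ($G{\left(J,M \right)} = \left(\left(\frac{J}{J} - \frac{1}{M}\right) - J + \left(\frac{J}{J} - \frac{1}{M}\right) J^{2}\right) J M + 651 = \left(\left(1 - \frac{1}{M}\right) - J + \left(1 - \frac{1}{M}\right) J^{2}\right) J M + 651 = \left(\left(1 - \frac{1}{M}\right) - J + J^{2} \left(1 - \frac{1}{M}\right)\right) J M + 651 = \left(1 - J - \frac{1}{M} + J^{2} \left(1 - \frac{1}{M}\right)\right) J M + 651 = J \left(1 - J - \frac{1}{M} + J^{2} \left(1 - \frac{1}{M}\right)\right) M + 651 = J M \left(1 - J - \frac{1}{M} + J^{2} \left(1 - \frac{1}{M}\right)\right) + 651 = 651 + J M \left(1 - J - \frac{1}{M} + J^{2} \left(1 - \frac{1}{M}\right)\right)$)
$G{\left(H{\left(24,-19 \right)},99 \right)} + 457918 = \left(651 - \frac{5 \left(-1 + 99 + \left(- \frac{5}{2}\right)^{2} \left(-1 + 99\right) - \left(- \frac{5}{2}\right) 99\right)}{2}\right) + 457918 = \left(651 - \frac{5 \left(-1 + 99 + \frac{25}{4} \cdot 98 + \frac{495}{2}\right)}{2}\right) + 457918 = \left(651 - \frac{5 \left(-1 + 99 + \frac{1225}{2} + \frac{495}{2}\right)}{2}\right) + 457918 = \left(651 - 2395\right) + 457918 = -1744 + 457918 = 456174$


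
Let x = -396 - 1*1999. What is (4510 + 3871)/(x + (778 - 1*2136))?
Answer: -8381/3753 ≈ -2.2331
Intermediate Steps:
x = -2395 (x = -396 - 1999 = -2395)
(4510 + 3871)/(x + (778 - 1*2136)) = (4510 + 3871)/(-2395 + (778 - 1*2136)) = 8381/(-2395 + (778 - 2136)) = 8381/(-2395 - 1358) = 8381/(-3753) = 8381*(-1/3753) = -8381/3753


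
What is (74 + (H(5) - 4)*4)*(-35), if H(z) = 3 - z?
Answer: -1750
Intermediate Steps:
(74 + (H(5) - 4)*4)*(-35) = (74 + ((3 - 1*5) - 4)*4)*(-35) = (74 + ((3 - 5) - 4)*4)*(-35) = (74 + (-2 - 4)*4)*(-35) = (74 - 6*4)*(-35) = (74 - 24)*(-35) = 50*(-35) = -1750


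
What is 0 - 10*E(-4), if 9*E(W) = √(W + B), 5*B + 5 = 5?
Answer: -20*I/9 ≈ -2.2222*I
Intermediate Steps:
B = 0 (B = -1 + (⅕)*5 = -1 + 1 = 0)
E(W) = √W/9 (E(W) = √(W + 0)/9 = √W/9)
0 - 10*E(-4) = 0 - 10*√(-4)/9 = 0 - 10*2*I/9 = 0 - 20*I/9 = -20*I/9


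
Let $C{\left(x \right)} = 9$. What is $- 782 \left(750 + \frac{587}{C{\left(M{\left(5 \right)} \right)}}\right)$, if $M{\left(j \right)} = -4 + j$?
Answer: $- \frac{5737534}{9} \approx -6.375 \cdot 10^{5}$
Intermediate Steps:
$- 782 \left(750 + \frac{587}{C{\left(M{\left(5 \right)} \right)}}\right) = - 782 \left(750 + \frac{587}{9}\right) = \left(-782\right) \frac{7337}{9} = - \frac{5737534}{9}$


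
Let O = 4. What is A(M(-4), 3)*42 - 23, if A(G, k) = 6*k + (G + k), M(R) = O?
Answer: 1027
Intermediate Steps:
M(R) = 4
A(G, k) = G + 7*k
A(M(-4), 3)*42 - 23 = (4 + 7*3)*42 - 23 = (4 + 21)*42 - 23 = 25*42 - 23 = 1050 - 23 = 1027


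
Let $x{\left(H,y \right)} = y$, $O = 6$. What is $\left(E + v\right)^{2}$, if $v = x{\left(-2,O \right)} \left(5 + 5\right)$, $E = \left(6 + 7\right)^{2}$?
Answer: $52441$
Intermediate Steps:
$E = 169$ ($E = 13^{2} = 169$)
$v = 60$ ($v = 6 \left(5 + 5\right) = 6 \cdot 10 = 60$)
$\left(E + v\right)^{2} = \left(169 + 60\right)^{2} = 229^{2} = 52441$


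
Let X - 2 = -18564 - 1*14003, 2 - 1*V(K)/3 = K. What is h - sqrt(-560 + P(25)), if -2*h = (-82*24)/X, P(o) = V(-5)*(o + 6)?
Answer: -328/10855 - sqrt(91) ≈ -9.5696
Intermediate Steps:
V(K) = 6 - 3*K
P(o) = 126 + 21*o (P(o) = (6 - 3*(-5))*(o + 6) = (6 + 15)*(6 + o) = 21*(6 + o) = 126 + 21*o)
X = -32565 (X = 2 + (-18564 - 1*14003) = 2 + (-18564 - 14003) = 2 - 32567 = -32565)
h = -328/10855 (h = -(-82*24)/(2*(-32565)) = -(-984)*(-1)/32565 = -1/2*656/10855 = -328/10855 ≈ -0.030216)
h - sqrt(-560 + P(25)) = -328/10855 - sqrt(-560 + (126 + 21*25)) = -328/10855 - sqrt(-560 + (126 + 525)) = -328/10855 - sqrt(-560 + 651) = -328/10855 - sqrt(91)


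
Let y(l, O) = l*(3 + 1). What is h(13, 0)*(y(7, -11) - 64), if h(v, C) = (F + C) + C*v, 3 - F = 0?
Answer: -108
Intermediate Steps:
F = 3 (F = 3 - 1*0 = 3 + 0 = 3)
h(v, C) = 3 + C + C*v (h(v, C) = (3 + C) + C*v = 3 + C + C*v)
y(l, O) = 4*l (y(l, O) = l*4 = 4*l)
h(13, 0)*(y(7, -11) - 64) = (3 + 0 + 0*13)*(4*7 - 64) = (3 + 0 + 0)*(28 - 64) = 3*(-36) = -108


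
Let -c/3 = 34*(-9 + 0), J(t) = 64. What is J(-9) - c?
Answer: -854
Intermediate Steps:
c = 918 (c = -102*(-9 + 0) = -102*(-9) = -3*(-306) = 918)
J(-9) - c = 64 - 1*918 = 64 - 918 = -854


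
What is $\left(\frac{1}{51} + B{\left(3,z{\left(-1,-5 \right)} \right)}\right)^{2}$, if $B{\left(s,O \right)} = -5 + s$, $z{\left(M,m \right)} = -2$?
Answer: $\frac{10201}{2601} \approx 3.922$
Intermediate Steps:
$\left(\frac{1}{51} + B{\left(3,z{\left(-1,-5 \right)} \right)}\right)^{2} = \left(\frac{1}{51} + \left(-5 + 3\right)\right)^{2} = \left(\frac{1}{51} - 2\right)^{2} = \left(- \frac{101}{51}\right)^{2} = \frac{10201}{2601}$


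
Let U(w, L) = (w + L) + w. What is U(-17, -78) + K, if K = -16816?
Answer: -16928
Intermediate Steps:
U(w, L) = L + 2*w (U(w, L) = (L + w) + w = L + 2*w)
U(-17, -78) + K = (-78 + 2*(-17)) - 16816 = (-78 - 34) - 16816 = -112 - 16816 = -16928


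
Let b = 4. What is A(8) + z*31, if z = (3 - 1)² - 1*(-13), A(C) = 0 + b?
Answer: 531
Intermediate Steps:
A(C) = 4 (A(C) = 0 + 4 = 4)
z = 17 (z = 2² + 13 = 4 + 13 = 17)
A(8) + z*31 = 4 + 17*31 = 4 + 527 = 531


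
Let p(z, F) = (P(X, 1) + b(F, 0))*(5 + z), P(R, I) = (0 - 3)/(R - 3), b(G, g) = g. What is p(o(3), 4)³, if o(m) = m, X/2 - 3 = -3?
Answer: 512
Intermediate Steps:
X = 0 (X = 6 + 2*(-3) = 6 - 6 = 0)
P(R, I) = -3/(-3 + R)
p(z, F) = 5 + z (p(z, F) = (-3/(-3 + 0) + 0)*(5 + z) = (-3/(-3) + 0)*(5 + z) = (-3*(-⅓) + 0)*(5 + z) = (1 + 0)*(5 + z) = 1*(5 + z) = 5 + z)
p(o(3), 4)³ = (5 + 3)³ = 8³ = 512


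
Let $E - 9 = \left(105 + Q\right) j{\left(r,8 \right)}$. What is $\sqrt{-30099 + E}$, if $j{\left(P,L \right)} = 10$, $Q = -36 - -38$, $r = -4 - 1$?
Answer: $2 i \sqrt{7255} \approx 170.35 i$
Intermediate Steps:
$r = -5$
$Q = 2$ ($Q = -36 + 38 = 2$)
$E = 1079$ ($E = 9 + \left(105 + 2\right) 10 = 9 + 107 \cdot 10 = 9 + 1070 = 1079$)
$\sqrt{-30099 + E} = \sqrt{-30099 + 1079} = \sqrt{-29020} = 2 i \sqrt{7255}$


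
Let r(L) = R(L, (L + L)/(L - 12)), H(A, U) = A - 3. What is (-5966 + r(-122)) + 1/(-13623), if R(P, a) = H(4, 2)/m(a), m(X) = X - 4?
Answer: -11867036315/1988958 ≈ -5966.5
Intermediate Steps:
m(X) = -4 + X
H(A, U) = -3 + A
R(P, a) = 1/(-4 + a) (R(P, a) = (-3 + 4)/(-4 + a) = 1/(-4 + a))
r(L) = 1/(-4 + 2*L/(-12 + L)) (r(L) = 1/(-4 + (L + L)/(L - 12)) = 1/(-4 + (2*L)/(-12 + L)) = 1/(-4 + 2*L/(-12 + L)))
(-5966 + r(-122)) + 1/(-13623) = (-5966 + (-12 - 122)/(2*(24 - 1*(-122)))) + 1/(-13623) = (-5966 + (½)*(-134)/(24 + 122)) - 1/13623 = (-5966 + (½)*(-134)/146) - 1/13623 = (-5966 + (½)*(1/146)*(-134)) - 1/13623 = (-5966 - 67/146) - 1/13623 = -871103/146 - 1/13623 = -11867036315/1988958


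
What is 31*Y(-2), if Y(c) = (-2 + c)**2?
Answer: 496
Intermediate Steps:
31*Y(-2) = 31*(-2 - 2)**2 = 31*(-4)**2 = 31*16 = 496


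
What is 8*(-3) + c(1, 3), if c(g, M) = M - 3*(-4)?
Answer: -9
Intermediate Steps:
c(g, M) = 12 + M (c(g, M) = M + 12 = 12 + M)
8*(-3) + c(1, 3) = 8*(-3) + (12 + 3) = -24 + 15 = -9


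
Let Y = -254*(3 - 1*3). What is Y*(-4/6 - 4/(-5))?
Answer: 0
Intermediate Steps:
Y = 0 (Y = -254*(3 - 3) = -254*0 = 0)
Y*(-4/6 - 4/(-5)) = 0*(-4/6 - 4/(-5)) = 0*(-4*⅙ - 4*(-⅕)) = 0*(-⅔ + ⅘) = 0*(2/15) = 0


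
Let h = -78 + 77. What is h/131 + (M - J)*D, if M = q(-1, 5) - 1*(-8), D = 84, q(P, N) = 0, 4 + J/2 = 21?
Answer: -286105/131 ≈ -2184.0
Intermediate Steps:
J = 34 (J = -8 + 2*21 = -8 + 42 = 34)
h = -1
M = 8 (M = 0 - 1*(-8) = 0 + 8 = 8)
h/131 + (M - J)*D = -1/131 + (8 - 1*34)*84 = -1*1/131 + (8 - 34)*84 = -1/131 - 26*84 = -1/131 - 2184 = -286105/131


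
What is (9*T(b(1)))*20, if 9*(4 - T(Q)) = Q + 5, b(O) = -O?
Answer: 640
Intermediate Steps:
T(Q) = 31/9 - Q/9 (T(Q) = 4 - (Q + 5)/9 = 4 - (5 + Q)/9 = 4 + (-5/9 - Q/9) = 31/9 - Q/9)
(9*T(b(1)))*20 = (9*(31/9 - (-1)/9))*20 = (9*(31/9 - 1/9*(-1)))*20 = (9*(31/9 + 1/9))*20 = (9*(32/9))*20 = 32*20 = 640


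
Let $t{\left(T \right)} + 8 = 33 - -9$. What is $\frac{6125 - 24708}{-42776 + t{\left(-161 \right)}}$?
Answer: $\frac{18583}{42742} \approx 0.43477$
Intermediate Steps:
$t{\left(T \right)} = 34$ ($t{\left(T \right)} = -8 + \left(33 - -9\right) = -8 + \left(33 + 9\right) = -8 + 42 = 34$)
$\frac{6125 - 24708}{-42776 + t{\left(-161 \right)}} = \frac{6125 - 24708}{-42776 + 34} = - \frac{18583}{-42742} = \left(-18583\right) \left(- \frac{1}{42742}\right) = \frac{18583}{42742}$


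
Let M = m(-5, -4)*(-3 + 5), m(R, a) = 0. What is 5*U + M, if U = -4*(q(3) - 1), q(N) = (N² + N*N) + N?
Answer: -400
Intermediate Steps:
q(N) = N + 2*N² (q(N) = (N² + N²) + N = 2*N² + N = N + 2*N²)
M = 0 (M = 0*(-3 + 5) = 0*2 = 0)
U = -80 (U = -4*(3*(1 + 2*3) - 1) = -4*(3*(1 + 6) - 1) = -4*(3*7 - 1) = -4*(21 - 1) = -4*20 = -80)
5*U + M = 5*(-80) + 0 = -400 + 0 = -400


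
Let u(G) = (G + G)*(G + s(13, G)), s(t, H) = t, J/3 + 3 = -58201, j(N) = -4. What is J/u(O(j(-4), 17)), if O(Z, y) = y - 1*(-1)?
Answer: -14551/93 ≈ -156.46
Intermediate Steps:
J = -174612 (J = -9 + 3*(-58201) = -9 - 174603 = -174612)
O(Z, y) = 1 + y (O(Z, y) = y + 1 = 1 + y)
u(G) = 2*G*(13 + G) (u(G) = (G + G)*(G + 13) = (2*G)*(13 + G) = 2*G*(13 + G))
J/u(O(j(-4), 17)) = -174612*1/(2*(1 + 17)*(13 + (1 + 17))) = -174612*1/(36*(13 + 18)) = -174612/(2*18*31) = -174612/1116 = -174612*1/1116 = -14551/93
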